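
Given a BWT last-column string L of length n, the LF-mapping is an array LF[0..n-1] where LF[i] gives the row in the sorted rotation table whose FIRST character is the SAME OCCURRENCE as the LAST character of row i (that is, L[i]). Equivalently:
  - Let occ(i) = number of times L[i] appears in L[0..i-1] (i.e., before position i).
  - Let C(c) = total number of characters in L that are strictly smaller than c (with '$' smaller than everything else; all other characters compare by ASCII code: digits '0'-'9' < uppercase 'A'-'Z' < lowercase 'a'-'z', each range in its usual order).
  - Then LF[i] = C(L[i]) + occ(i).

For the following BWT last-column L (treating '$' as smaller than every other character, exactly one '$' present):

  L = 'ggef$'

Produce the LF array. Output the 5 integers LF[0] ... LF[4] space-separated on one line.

Char counts: '$':1, 'e':1, 'f':1, 'g':2
C (first-col start): C('$')=0, C('e')=1, C('f')=2, C('g')=3
L[0]='g': occ=0, LF[0]=C('g')+0=3+0=3
L[1]='g': occ=1, LF[1]=C('g')+1=3+1=4
L[2]='e': occ=0, LF[2]=C('e')+0=1+0=1
L[3]='f': occ=0, LF[3]=C('f')+0=2+0=2
L[4]='$': occ=0, LF[4]=C('$')+0=0+0=0

Answer: 3 4 1 2 0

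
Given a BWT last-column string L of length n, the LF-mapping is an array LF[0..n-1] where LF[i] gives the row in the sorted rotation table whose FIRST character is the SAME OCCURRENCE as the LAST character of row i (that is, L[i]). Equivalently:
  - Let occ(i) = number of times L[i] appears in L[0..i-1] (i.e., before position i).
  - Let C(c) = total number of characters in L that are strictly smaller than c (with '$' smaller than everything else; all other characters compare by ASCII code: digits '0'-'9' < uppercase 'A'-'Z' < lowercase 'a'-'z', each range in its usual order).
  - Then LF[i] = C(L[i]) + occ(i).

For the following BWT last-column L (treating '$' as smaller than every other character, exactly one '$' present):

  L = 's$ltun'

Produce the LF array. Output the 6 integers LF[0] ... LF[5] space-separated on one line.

Char counts: '$':1, 'l':1, 'n':1, 's':1, 't':1, 'u':1
C (first-col start): C('$')=0, C('l')=1, C('n')=2, C('s')=3, C('t')=4, C('u')=5
L[0]='s': occ=0, LF[0]=C('s')+0=3+0=3
L[1]='$': occ=0, LF[1]=C('$')+0=0+0=0
L[2]='l': occ=0, LF[2]=C('l')+0=1+0=1
L[3]='t': occ=0, LF[3]=C('t')+0=4+0=4
L[4]='u': occ=0, LF[4]=C('u')+0=5+0=5
L[5]='n': occ=0, LF[5]=C('n')+0=2+0=2

Answer: 3 0 1 4 5 2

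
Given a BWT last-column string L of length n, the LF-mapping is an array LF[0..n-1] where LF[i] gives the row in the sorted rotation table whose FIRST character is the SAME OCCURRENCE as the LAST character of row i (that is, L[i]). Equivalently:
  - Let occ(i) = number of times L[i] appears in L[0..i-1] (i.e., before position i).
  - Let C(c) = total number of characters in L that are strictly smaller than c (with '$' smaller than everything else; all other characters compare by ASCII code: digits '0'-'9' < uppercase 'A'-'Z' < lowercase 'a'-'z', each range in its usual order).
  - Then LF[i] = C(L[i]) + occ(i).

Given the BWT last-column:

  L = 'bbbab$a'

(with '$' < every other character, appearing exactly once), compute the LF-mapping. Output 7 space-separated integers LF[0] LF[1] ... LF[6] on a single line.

Answer: 3 4 5 1 6 0 2

Derivation:
Char counts: '$':1, 'a':2, 'b':4
C (first-col start): C('$')=0, C('a')=1, C('b')=3
L[0]='b': occ=0, LF[0]=C('b')+0=3+0=3
L[1]='b': occ=1, LF[1]=C('b')+1=3+1=4
L[2]='b': occ=2, LF[2]=C('b')+2=3+2=5
L[3]='a': occ=0, LF[3]=C('a')+0=1+0=1
L[4]='b': occ=3, LF[4]=C('b')+3=3+3=6
L[5]='$': occ=0, LF[5]=C('$')+0=0+0=0
L[6]='a': occ=1, LF[6]=C('a')+1=1+1=2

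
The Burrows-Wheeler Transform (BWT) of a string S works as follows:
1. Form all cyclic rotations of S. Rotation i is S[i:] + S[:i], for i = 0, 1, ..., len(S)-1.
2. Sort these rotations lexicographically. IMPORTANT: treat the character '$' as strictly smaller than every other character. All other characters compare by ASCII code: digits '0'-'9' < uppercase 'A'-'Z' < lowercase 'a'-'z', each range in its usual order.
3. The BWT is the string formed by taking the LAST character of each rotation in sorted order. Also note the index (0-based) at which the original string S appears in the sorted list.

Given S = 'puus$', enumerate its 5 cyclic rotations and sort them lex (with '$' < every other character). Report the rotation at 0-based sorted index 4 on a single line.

All 5 rotations (rotation i = S[i:]+S[:i]):
  rot[0] = puus$
  rot[1] = uus$p
  rot[2] = us$pu
  rot[3] = s$puu
  rot[4] = $puus
Sorted (with $ < everything):
  sorted[0] = $puus
  sorted[1] = puus$
  sorted[2] = s$puu
  sorted[3] = us$pu
  sorted[4] = uus$p
sorted[4] = uus$p

Answer: uus$p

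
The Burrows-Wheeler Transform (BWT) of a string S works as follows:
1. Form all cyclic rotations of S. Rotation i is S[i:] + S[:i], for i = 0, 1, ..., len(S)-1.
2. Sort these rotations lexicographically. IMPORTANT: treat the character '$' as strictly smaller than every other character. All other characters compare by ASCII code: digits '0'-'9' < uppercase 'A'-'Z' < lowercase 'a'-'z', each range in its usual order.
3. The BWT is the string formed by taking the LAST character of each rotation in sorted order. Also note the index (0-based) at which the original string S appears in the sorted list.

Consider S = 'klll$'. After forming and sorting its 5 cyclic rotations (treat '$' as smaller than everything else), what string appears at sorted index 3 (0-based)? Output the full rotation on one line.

All 5 rotations (rotation i = S[i:]+S[:i]):
  rot[0] = klll$
  rot[1] = lll$k
  rot[2] = ll$kl
  rot[3] = l$kll
  rot[4] = $klll
Sorted (with $ < everything):
  sorted[0] = $klll
  sorted[1] = klll$
  sorted[2] = l$kll
  sorted[3] = ll$kl
  sorted[4] = lll$k
sorted[3] = ll$kl

Answer: ll$kl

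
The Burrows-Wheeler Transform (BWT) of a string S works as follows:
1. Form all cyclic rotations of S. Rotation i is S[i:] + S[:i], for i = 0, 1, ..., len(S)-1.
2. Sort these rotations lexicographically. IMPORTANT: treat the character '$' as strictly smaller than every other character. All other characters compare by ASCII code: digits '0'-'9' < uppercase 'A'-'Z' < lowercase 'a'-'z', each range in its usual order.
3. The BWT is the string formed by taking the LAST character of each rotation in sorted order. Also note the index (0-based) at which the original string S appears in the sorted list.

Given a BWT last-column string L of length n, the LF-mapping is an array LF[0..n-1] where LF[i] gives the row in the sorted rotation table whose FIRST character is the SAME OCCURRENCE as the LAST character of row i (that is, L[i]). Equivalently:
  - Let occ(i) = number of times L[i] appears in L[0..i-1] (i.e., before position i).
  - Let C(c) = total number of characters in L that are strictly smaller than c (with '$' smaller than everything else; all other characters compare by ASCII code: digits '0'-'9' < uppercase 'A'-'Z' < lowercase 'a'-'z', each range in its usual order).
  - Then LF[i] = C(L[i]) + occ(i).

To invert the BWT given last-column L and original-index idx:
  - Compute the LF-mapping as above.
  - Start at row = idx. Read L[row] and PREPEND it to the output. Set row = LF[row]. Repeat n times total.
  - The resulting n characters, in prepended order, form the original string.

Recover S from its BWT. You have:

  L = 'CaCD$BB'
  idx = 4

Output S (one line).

Answer: CBaBDC$

Derivation:
LF mapping: 3 6 4 5 0 1 2
Walk LF starting at row 4, prepending L[row]:
  step 1: row=4, L[4]='$', prepend. Next row=LF[4]=0
  step 2: row=0, L[0]='C', prepend. Next row=LF[0]=3
  step 3: row=3, L[3]='D', prepend. Next row=LF[3]=5
  step 4: row=5, L[5]='B', prepend. Next row=LF[5]=1
  step 5: row=1, L[1]='a', prepend. Next row=LF[1]=6
  step 6: row=6, L[6]='B', prepend. Next row=LF[6]=2
  step 7: row=2, L[2]='C', prepend. Next row=LF[2]=4
Reversed output: CBaBDC$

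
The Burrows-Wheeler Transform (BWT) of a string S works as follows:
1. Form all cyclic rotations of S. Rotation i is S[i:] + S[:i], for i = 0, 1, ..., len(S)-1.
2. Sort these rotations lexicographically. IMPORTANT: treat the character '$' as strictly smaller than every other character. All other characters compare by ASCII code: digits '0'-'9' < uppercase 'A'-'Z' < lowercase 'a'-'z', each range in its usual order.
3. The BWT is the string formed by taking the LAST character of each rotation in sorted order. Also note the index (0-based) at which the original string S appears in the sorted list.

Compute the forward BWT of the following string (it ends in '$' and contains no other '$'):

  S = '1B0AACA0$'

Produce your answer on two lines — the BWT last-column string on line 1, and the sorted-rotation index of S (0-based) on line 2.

Answer: 0AB$C0A1A
3

Derivation:
All 9 rotations (rotation i = S[i:]+S[:i]):
  rot[0] = 1B0AACA0$
  rot[1] = B0AACA0$1
  rot[2] = 0AACA0$1B
  rot[3] = AACA0$1B0
  rot[4] = ACA0$1B0A
  rot[5] = CA0$1B0AA
  rot[6] = A0$1B0AAC
  rot[7] = 0$1B0AACA
  rot[8] = $1B0AACA0
Sorted (with $ < everything):
  sorted[0] = $1B0AACA0  (last char: '0')
  sorted[1] = 0$1B0AACA  (last char: 'A')
  sorted[2] = 0AACA0$1B  (last char: 'B')
  sorted[3] = 1B0AACA0$  (last char: '$')
  sorted[4] = A0$1B0AAC  (last char: 'C')
  sorted[5] = AACA0$1B0  (last char: '0')
  sorted[6] = ACA0$1B0A  (last char: 'A')
  sorted[7] = B0AACA0$1  (last char: '1')
  sorted[8] = CA0$1B0AA  (last char: 'A')
Last column: 0AB$C0A1A
Original string S is at sorted index 3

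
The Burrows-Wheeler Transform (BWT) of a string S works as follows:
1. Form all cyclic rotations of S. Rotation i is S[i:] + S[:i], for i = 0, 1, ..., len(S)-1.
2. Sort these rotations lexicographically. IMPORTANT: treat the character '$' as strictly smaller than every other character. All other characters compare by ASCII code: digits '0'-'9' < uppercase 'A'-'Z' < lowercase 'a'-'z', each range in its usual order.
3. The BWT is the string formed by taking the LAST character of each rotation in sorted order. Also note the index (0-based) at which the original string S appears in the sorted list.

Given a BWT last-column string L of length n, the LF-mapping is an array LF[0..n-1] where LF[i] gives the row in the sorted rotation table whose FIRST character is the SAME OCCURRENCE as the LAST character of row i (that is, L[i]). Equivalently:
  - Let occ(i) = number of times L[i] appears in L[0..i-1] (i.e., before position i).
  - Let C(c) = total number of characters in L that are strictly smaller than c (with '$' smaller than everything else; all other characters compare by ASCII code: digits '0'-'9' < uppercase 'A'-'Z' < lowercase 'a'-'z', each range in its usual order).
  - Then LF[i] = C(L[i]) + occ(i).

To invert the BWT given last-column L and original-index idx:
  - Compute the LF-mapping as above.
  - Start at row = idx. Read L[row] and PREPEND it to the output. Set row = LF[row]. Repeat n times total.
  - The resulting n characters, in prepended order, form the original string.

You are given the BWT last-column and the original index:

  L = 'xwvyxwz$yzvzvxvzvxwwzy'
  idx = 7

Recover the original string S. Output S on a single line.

LF mapping: 10 6 1 14 11 7 17 0 15 18 2 19 3 12 4 20 5 13 8 9 21 16
Walk LF starting at row 7, prepending L[row]:
  step 1: row=7, L[7]='$', prepend. Next row=LF[7]=0
  step 2: row=0, L[0]='x', prepend. Next row=LF[0]=10
  step 3: row=10, L[10]='v', prepend. Next row=LF[10]=2
  step 4: row=2, L[2]='v', prepend. Next row=LF[2]=1
  step 5: row=1, L[1]='w', prepend. Next row=LF[1]=6
  step 6: row=6, L[6]='z', prepend. Next row=LF[6]=17
  step 7: row=17, L[17]='x', prepend. Next row=LF[17]=13
  step 8: row=13, L[13]='x', prepend. Next row=LF[13]=12
  step 9: row=12, L[12]='v', prepend. Next row=LF[12]=3
  step 10: row=3, L[3]='y', prepend. Next row=LF[3]=14
  step 11: row=14, L[14]='v', prepend. Next row=LF[14]=4
  step 12: row=4, L[4]='x', prepend. Next row=LF[4]=11
  step 13: row=11, L[11]='z', prepend. Next row=LF[11]=19
  step 14: row=19, L[19]='w', prepend. Next row=LF[19]=9
  step 15: row=9, L[9]='z', prepend. Next row=LF[9]=18
  step 16: row=18, L[18]='w', prepend. Next row=LF[18]=8
  step 17: row=8, L[8]='y', prepend. Next row=LF[8]=15
  step 18: row=15, L[15]='z', prepend. Next row=LF[15]=20
  step 19: row=20, L[20]='z', prepend. Next row=LF[20]=21
  step 20: row=21, L[21]='y', prepend. Next row=LF[21]=16
  step 21: row=16, L[16]='v', prepend. Next row=LF[16]=5
  step 22: row=5, L[5]='w', prepend. Next row=LF[5]=7
Reversed output: wvyzzywzwzxvyvxxzwvvx$

Answer: wvyzzywzwzxvyvxxzwvvx$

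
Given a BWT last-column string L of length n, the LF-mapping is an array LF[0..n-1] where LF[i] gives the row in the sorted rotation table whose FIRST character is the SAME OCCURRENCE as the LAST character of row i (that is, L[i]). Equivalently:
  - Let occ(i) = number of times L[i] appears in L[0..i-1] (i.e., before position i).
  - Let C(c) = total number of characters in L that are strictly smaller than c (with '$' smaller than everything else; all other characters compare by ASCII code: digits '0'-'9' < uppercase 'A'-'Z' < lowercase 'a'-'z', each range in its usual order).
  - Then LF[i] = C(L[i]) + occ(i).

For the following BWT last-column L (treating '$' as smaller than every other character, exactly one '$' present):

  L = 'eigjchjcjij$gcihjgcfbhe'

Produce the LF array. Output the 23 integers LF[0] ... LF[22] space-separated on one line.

Char counts: '$':1, 'b':1, 'c':4, 'e':2, 'f':1, 'g':3, 'h':3, 'i':3, 'j':5
C (first-col start): C('$')=0, C('b')=1, C('c')=2, C('e')=6, C('f')=8, C('g')=9, C('h')=12, C('i')=15, C('j')=18
L[0]='e': occ=0, LF[0]=C('e')+0=6+0=6
L[1]='i': occ=0, LF[1]=C('i')+0=15+0=15
L[2]='g': occ=0, LF[2]=C('g')+0=9+0=9
L[3]='j': occ=0, LF[3]=C('j')+0=18+0=18
L[4]='c': occ=0, LF[4]=C('c')+0=2+0=2
L[5]='h': occ=0, LF[5]=C('h')+0=12+0=12
L[6]='j': occ=1, LF[6]=C('j')+1=18+1=19
L[7]='c': occ=1, LF[7]=C('c')+1=2+1=3
L[8]='j': occ=2, LF[8]=C('j')+2=18+2=20
L[9]='i': occ=1, LF[9]=C('i')+1=15+1=16
L[10]='j': occ=3, LF[10]=C('j')+3=18+3=21
L[11]='$': occ=0, LF[11]=C('$')+0=0+0=0
L[12]='g': occ=1, LF[12]=C('g')+1=9+1=10
L[13]='c': occ=2, LF[13]=C('c')+2=2+2=4
L[14]='i': occ=2, LF[14]=C('i')+2=15+2=17
L[15]='h': occ=1, LF[15]=C('h')+1=12+1=13
L[16]='j': occ=4, LF[16]=C('j')+4=18+4=22
L[17]='g': occ=2, LF[17]=C('g')+2=9+2=11
L[18]='c': occ=3, LF[18]=C('c')+3=2+3=5
L[19]='f': occ=0, LF[19]=C('f')+0=8+0=8
L[20]='b': occ=0, LF[20]=C('b')+0=1+0=1
L[21]='h': occ=2, LF[21]=C('h')+2=12+2=14
L[22]='e': occ=1, LF[22]=C('e')+1=6+1=7

Answer: 6 15 9 18 2 12 19 3 20 16 21 0 10 4 17 13 22 11 5 8 1 14 7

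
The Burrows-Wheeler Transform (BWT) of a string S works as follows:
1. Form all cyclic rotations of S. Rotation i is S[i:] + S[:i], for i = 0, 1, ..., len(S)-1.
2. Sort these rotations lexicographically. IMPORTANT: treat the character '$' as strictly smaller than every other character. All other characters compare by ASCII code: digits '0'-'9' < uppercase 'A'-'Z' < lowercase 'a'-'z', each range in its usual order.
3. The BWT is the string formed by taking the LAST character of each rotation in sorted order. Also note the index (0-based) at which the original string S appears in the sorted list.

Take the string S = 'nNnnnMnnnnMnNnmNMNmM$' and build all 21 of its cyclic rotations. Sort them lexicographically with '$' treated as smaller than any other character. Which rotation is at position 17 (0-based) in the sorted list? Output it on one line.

All 21 rotations (rotation i = S[i:]+S[:i]):
  rot[0] = nNnnnMnnnnMnNnmNMNmM$
  rot[1] = NnnnMnnnnMnNnmNMNmM$n
  rot[2] = nnnMnnnnMnNnmNMNmM$nN
  rot[3] = nnMnnnnMnNnmNMNmM$nNn
  rot[4] = nMnnnnMnNnmNMNmM$nNnn
  rot[5] = MnnnnMnNnmNMNmM$nNnnn
  rot[6] = nnnnMnNnmNMNmM$nNnnnM
  rot[7] = nnnMnNnmNMNmM$nNnnnMn
  rot[8] = nnMnNnmNMNmM$nNnnnMnn
  rot[9] = nMnNnmNMNmM$nNnnnMnnn
  rot[10] = MnNnmNMNmM$nNnnnMnnnn
  rot[11] = nNnmNMNmM$nNnnnMnnnnM
  rot[12] = NnmNMNmM$nNnnnMnnnnMn
  rot[13] = nmNMNmM$nNnnnMnnnnMnN
  rot[14] = mNMNmM$nNnnnMnnnnMnNn
  rot[15] = NMNmM$nNnnnMnnnnMnNnm
  rot[16] = MNmM$nNnnnMnnnnMnNnmN
  rot[17] = NmM$nNnnnMnnnnMnNnmNM
  rot[18] = mM$nNnnnMnnnnMnNnmNMN
  rot[19] = M$nNnnnMnnnnMnNnmNMNm
  rot[20] = $nNnnnMnnnnMnNnmNMNmM
Sorted (with $ < everything):
  sorted[0] = $nNnnnMnnnnMnNnmNMNmM
  sorted[1] = M$nNnnnMnnnnMnNnmNMNm
  sorted[2] = MNmM$nNnnnMnnnnMnNnmN
  sorted[3] = MnNnmNMNmM$nNnnnMnnnn
  sorted[4] = MnnnnMnNnmNMNmM$nNnnn
  sorted[5] = NMNmM$nNnnnMnnnnMnNnm
  sorted[6] = NmM$nNnnnMnnnnMnNnmNM
  sorted[7] = NnmNMNmM$nNnnnMnnnnMn
  sorted[8] = NnnnMnnnnMnNnmNMNmM$n
  sorted[9] = mM$nNnnnMnnnnMnNnmNMN
  sorted[10] = mNMNmM$nNnnnMnnnnMnNn
  sorted[11] = nMnNnmNMNmM$nNnnnMnnn
  sorted[12] = nMnnnnMnNnmNMNmM$nNnn
  sorted[13] = nNnmNMNmM$nNnnnMnnnnM
  sorted[14] = nNnnnMnnnnMnNnmNMNmM$
  sorted[15] = nmNMNmM$nNnnnMnnnnMnN
  sorted[16] = nnMnNnmNMNmM$nNnnnMnn
  sorted[17] = nnMnnnnMnNnmNMNmM$nNn
  sorted[18] = nnnMnNnmNMNmM$nNnnnMn
  sorted[19] = nnnMnnnnMnNnmNMNmM$nN
  sorted[20] = nnnnMnNnmNMNmM$nNnnnM
sorted[17] = nnMnnnnMnNnmNMNmM$nNn

Answer: nnMnnnnMnNnmNMNmM$nNn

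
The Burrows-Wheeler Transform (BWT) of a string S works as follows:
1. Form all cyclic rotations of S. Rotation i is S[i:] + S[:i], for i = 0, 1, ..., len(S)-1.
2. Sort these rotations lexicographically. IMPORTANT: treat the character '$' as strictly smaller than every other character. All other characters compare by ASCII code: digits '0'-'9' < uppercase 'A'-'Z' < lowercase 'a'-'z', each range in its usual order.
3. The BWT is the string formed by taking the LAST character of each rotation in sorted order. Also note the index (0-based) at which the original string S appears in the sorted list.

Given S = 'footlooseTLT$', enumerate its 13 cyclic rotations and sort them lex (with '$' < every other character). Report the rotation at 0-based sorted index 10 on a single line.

Answer: otlooseTLT$fo

Derivation:
All 13 rotations (rotation i = S[i:]+S[:i]):
  rot[0] = footlooseTLT$
  rot[1] = ootlooseTLT$f
  rot[2] = otlooseTLT$fo
  rot[3] = tlooseTLT$foo
  rot[4] = looseTLT$foot
  rot[5] = ooseTLT$footl
  rot[6] = oseTLT$footlo
  rot[7] = seTLT$footloo
  rot[8] = eTLT$footloos
  rot[9] = TLT$footloose
  rot[10] = LT$footlooseT
  rot[11] = T$footlooseTL
  rot[12] = $footlooseTLT
Sorted (with $ < everything):
  sorted[0] = $footlooseTLT
  sorted[1] = LT$footlooseT
  sorted[2] = T$footlooseTL
  sorted[3] = TLT$footloose
  sorted[4] = eTLT$footloos
  sorted[5] = footlooseTLT$
  sorted[6] = looseTLT$foot
  sorted[7] = ooseTLT$footl
  sorted[8] = ootlooseTLT$f
  sorted[9] = oseTLT$footlo
  sorted[10] = otlooseTLT$fo
  sorted[11] = seTLT$footloo
  sorted[12] = tlooseTLT$foo
sorted[10] = otlooseTLT$fo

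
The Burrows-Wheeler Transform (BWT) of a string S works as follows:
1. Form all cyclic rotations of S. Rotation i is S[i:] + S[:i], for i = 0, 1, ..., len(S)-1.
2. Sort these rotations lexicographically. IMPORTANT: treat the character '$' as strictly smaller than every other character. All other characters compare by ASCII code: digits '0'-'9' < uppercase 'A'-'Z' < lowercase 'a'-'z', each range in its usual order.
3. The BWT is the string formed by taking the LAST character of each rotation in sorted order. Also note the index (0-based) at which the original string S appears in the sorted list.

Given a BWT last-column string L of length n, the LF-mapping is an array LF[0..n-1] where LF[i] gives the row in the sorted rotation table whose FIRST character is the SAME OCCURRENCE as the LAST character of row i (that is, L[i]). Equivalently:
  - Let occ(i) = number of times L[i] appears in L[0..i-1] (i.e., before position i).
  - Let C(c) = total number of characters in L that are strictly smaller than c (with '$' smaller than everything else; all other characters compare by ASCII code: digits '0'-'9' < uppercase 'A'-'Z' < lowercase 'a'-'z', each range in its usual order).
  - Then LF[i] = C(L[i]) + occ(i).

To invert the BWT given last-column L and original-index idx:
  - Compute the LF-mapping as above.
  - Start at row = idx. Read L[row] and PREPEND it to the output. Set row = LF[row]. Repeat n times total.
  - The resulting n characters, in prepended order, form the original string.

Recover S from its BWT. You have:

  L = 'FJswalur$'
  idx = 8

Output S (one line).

Answer: walrusJF$

Derivation:
LF mapping: 1 2 6 8 3 4 7 5 0
Walk LF starting at row 8, prepending L[row]:
  step 1: row=8, L[8]='$', prepend. Next row=LF[8]=0
  step 2: row=0, L[0]='F', prepend. Next row=LF[0]=1
  step 3: row=1, L[1]='J', prepend. Next row=LF[1]=2
  step 4: row=2, L[2]='s', prepend. Next row=LF[2]=6
  step 5: row=6, L[6]='u', prepend. Next row=LF[6]=7
  step 6: row=7, L[7]='r', prepend. Next row=LF[7]=5
  step 7: row=5, L[5]='l', prepend. Next row=LF[5]=4
  step 8: row=4, L[4]='a', prepend. Next row=LF[4]=3
  step 9: row=3, L[3]='w', prepend. Next row=LF[3]=8
Reversed output: walrusJF$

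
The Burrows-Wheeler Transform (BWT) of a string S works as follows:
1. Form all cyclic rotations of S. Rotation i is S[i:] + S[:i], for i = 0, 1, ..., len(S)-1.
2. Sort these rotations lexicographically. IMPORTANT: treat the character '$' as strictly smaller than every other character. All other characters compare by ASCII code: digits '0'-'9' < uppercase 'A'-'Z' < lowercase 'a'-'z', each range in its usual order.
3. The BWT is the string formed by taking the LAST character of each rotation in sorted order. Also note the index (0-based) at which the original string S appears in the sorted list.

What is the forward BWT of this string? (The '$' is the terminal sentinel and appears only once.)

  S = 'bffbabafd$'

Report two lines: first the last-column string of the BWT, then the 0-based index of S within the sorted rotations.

All 10 rotations (rotation i = S[i:]+S[:i]):
  rot[0] = bffbabafd$
  rot[1] = ffbabafd$b
  rot[2] = fbabafd$bf
  rot[3] = babafd$bff
  rot[4] = abafd$bffb
  rot[5] = bafd$bffba
  rot[6] = afd$bffbab
  rot[7] = fd$bffbaba
  rot[8] = d$bffbabaf
  rot[9] = $bffbabafd
Sorted (with $ < everything):
  sorted[0] = $bffbabafd  (last char: 'd')
  sorted[1] = abafd$bffb  (last char: 'b')
  sorted[2] = afd$bffbab  (last char: 'b')
  sorted[3] = babafd$bff  (last char: 'f')
  sorted[4] = bafd$bffba  (last char: 'a')
  sorted[5] = bffbabafd$  (last char: '$')
  sorted[6] = d$bffbabaf  (last char: 'f')
  sorted[7] = fbabafd$bf  (last char: 'f')
  sorted[8] = fd$bffbaba  (last char: 'a')
  sorted[9] = ffbabafd$b  (last char: 'b')
Last column: dbbfa$ffab
Original string S is at sorted index 5

Answer: dbbfa$ffab
5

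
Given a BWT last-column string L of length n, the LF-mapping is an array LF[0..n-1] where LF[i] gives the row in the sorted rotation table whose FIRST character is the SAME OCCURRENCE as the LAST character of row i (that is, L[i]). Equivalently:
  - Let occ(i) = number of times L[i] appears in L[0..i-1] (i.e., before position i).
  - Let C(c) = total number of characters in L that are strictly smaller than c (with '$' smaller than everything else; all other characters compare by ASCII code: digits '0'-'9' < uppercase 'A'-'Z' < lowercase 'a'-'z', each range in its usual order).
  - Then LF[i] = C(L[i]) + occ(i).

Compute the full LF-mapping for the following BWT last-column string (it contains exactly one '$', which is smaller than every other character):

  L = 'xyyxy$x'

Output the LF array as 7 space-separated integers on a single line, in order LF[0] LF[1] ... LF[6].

Answer: 1 4 5 2 6 0 3

Derivation:
Char counts: '$':1, 'x':3, 'y':3
C (first-col start): C('$')=0, C('x')=1, C('y')=4
L[0]='x': occ=0, LF[0]=C('x')+0=1+0=1
L[1]='y': occ=0, LF[1]=C('y')+0=4+0=4
L[2]='y': occ=1, LF[2]=C('y')+1=4+1=5
L[3]='x': occ=1, LF[3]=C('x')+1=1+1=2
L[4]='y': occ=2, LF[4]=C('y')+2=4+2=6
L[5]='$': occ=0, LF[5]=C('$')+0=0+0=0
L[6]='x': occ=2, LF[6]=C('x')+2=1+2=3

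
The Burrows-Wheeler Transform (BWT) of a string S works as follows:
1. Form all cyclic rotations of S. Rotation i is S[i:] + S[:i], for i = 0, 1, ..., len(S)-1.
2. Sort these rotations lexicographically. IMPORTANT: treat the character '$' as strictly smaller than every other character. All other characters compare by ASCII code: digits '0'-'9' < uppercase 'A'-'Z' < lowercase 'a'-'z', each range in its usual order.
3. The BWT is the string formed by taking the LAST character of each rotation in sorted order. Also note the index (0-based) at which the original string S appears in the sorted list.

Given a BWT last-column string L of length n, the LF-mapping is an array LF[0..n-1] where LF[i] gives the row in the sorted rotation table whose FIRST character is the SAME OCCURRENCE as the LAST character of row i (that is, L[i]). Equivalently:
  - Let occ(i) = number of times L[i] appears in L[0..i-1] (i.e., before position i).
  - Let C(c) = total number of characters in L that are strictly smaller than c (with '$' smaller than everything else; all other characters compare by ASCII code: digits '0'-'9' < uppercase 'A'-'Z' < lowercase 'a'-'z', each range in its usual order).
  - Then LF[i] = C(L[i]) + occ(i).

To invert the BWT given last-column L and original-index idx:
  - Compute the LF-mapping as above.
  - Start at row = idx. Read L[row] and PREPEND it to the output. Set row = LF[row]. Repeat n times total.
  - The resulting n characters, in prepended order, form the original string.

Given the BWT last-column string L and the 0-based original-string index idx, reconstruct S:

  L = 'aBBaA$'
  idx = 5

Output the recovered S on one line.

Answer: aBBAa$

Derivation:
LF mapping: 4 2 3 5 1 0
Walk LF starting at row 5, prepending L[row]:
  step 1: row=5, L[5]='$', prepend. Next row=LF[5]=0
  step 2: row=0, L[0]='a', prepend. Next row=LF[0]=4
  step 3: row=4, L[4]='A', prepend. Next row=LF[4]=1
  step 4: row=1, L[1]='B', prepend. Next row=LF[1]=2
  step 5: row=2, L[2]='B', prepend. Next row=LF[2]=3
  step 6: row=3, L[3]='a', prepend. Next row=LF[3]=5
Reversed output: aBBAa$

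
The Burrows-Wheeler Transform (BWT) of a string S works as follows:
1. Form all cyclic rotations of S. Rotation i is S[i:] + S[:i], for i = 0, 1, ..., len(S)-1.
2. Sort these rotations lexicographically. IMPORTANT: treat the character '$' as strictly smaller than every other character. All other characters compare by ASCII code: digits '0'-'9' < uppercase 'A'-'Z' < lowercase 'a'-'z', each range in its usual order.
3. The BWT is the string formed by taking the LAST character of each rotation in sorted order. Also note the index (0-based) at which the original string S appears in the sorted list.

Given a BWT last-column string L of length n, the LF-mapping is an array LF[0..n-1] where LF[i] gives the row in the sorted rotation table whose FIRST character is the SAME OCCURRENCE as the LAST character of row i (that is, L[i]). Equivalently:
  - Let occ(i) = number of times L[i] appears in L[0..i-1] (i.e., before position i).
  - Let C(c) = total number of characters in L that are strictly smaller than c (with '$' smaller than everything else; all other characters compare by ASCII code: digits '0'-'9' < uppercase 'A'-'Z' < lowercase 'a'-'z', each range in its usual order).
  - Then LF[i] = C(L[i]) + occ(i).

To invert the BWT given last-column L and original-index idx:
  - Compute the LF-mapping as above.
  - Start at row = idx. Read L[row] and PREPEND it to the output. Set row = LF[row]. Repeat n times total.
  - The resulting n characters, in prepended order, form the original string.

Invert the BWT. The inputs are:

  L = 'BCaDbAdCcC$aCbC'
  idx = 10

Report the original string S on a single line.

Answer: abCCdCbcDCACaB$

Derivation:
LF mapping: 2 3 9 8 11 1 14 4 13 5 0 10 6 12 7
Walk LF starting at row 10, prepending L[row]:
  step 1: row=10, L[10]='$', prepend. Next row=LF[10]=0
  step 2: row=0, L[0]='B', prepend. Next row=LF[0]=2
  step 3: row=2, L[2]='a', prepend. Next row=LF[2]=9
  step 4: row=9, L[9]='C', prepend. Next row=LF[9]=5
  step 5: row=5, L[5]='A', prepend. Next row=LF[5]=1
  step 6: row=1, L[1]='C', prepend. Next row=LF[1]=3
  step 7: row=3, L[3]='D', prepend. Next row=LF[3]=8
  step 8: row=8, L[8]='c', prepend. Next row=LF[8]=13
  step 9: row=13, L[13]='b', prepend. Next row=LF[13]=12
  step 10: row=12, L[12]='C', prepend. Next row=LF[12]=6
  step 11: row=6, L[6]='d', prepend. Next row=LF[6]=14
  step 12: row=14, L[14]='C', prepend. Next row=LF[14]=7
  step 13: row=7, L[7]='C', prepend. Next row=LF[7]=4
  step 14: row=4, L[4]='b', prepend. Next row=LF[4]=11
  step 15: row=11, L[11]='a', prepend. Next row=LF[11]=10
Reversed output: abCCdCbcDCACaB$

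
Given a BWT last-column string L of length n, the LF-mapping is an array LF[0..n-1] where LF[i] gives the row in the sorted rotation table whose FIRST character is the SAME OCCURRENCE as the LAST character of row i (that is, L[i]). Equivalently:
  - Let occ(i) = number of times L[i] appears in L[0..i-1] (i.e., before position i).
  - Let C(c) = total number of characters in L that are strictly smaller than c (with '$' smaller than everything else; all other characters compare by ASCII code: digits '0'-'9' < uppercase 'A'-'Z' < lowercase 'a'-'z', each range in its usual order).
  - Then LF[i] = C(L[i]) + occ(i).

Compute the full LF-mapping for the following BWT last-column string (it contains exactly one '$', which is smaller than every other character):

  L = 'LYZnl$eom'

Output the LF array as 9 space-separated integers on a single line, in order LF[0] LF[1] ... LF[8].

Char counts: '$':1, 'L':1, 'Y':1, 'Z':1, 'e':1, 'l':1, 'm':1, 'n':1, 'o':1
C (first-col start): C('$')=0, C('L')=1, C('Y')=2, C('Z')=3, C('e')=4, C('l')=5, C('m')=6, C('n')=7, C('o')=8
L[0]='L': occ=0, LF[0]=C('L')+0=1+0=1
L[1]='Y': occ=0, LF[1]=C('Y')+0=2+0=2
L[2]='Z': occ=0, LF[2]=C('Z')+0=3+0=3
L[3]='n': occ=0, LF[3]=C('n')+0=7+0=7
L[4]='l': occ=0, LF[4]=C('l')+0=5+0=5
L[5]='$': occ=0, LF[5]=C('$')+0=0+0=0
L[6]='e': occ=0, LF[6]=C('e')+0=4+0=4
L[7]='o': occ=0, LF[7]=C('o')+0=8+0=8
L[8]='m': occ=0, LF[8]=C('m')+0=6+0=6

Answer: 1 2 3 7 5 0 4 8 6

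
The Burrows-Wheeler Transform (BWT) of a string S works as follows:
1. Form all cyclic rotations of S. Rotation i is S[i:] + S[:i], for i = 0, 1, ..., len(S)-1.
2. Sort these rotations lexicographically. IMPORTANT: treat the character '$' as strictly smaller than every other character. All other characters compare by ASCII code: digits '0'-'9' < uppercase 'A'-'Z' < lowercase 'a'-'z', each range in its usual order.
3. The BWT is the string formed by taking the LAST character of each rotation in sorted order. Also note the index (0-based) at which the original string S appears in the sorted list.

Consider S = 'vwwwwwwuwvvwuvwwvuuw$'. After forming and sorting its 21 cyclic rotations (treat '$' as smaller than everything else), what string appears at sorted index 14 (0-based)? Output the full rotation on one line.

Answer: wvvwuvwwvuuw$vwwwwwwu

Derivation:
All 21 rotations (rotation i = S[i:]+S[:i]):
  rot[0] = vwwwwwwuwvvwuvwwvuuw$
  rot[1] = wwwwwwuwvvwuvwwvuuw$v
  rot[2] = wwwwwuwvvwuvwwvuuw$vw
  rot[3] = wwwwuwvvwuvwwvuuw$vww
  rot[4] = wwwuwvvwuvwwvuuw$vwww
  rot[5] = wwuwvvwuvwwvuuw$vwwww
  rot[6] = wuwvvwuvwwvuuw$vwwwww
  rot[7] = uwvvwuvwwvuuw$vwwwwww
  rot[8] = wvvwuvwwvuuw$vwwwwwwu
  rot[9] = vvwuvwwvuuw$vwwwwwwuw
  rot[10] = vwuvwwvuuw$vwwwwwwuwv
  rot[11] = wuvwwvuuw$vwwwwwwuwvv
  rot[12] = uvwwvuuw$vwwwwwwuwvvw
  rot[13] = vwwvuuw$vwwwwwwuwvvwu
  rot[14] = wwvuuw$vwwwwwwuwvvwuv
  rot[15] = wvuuw$vwwwwwwuwvvwuvw
  rot[16] = vuuw$vwwwwwwuwvvwuvww
  rot[17] = uuw$vwwwwwwuwvvwuvwwv
  rot[18] = uw$vwwwwwwuwvvwuvwwvu
  rot[19] = w$vwwwwwwuwvvwuvwwvuu
  rot[20] = $vwwwwwwuwvvwuvwwvuuw
Sorted (with $ < everything):
  sorted[0] = $vwwwwwwuwvvwuvwwvuuw
  sorted[1] = uuw$vwwwwwwuwvvwuvwwv
  sorted[2] = uvwwvuuw$vwwwwwwuwvvw
  sorted[3] = uw$vwwwwwwuwvvwuvwwvu
  sorted[4] = uwvvwuvwwvuuw$vwwwwww
  sorted[5] = vuuw$vwwwwwwuwvvwuvww
  sorted[6] = vvwuvwwvuuw$vwwwwwwuw
  sorted[7] = vwuvwwvuuw$vwwwwwwuwv
  sorted[8] = vwwvuuw$vwwwwwwuwvvwu
  sorted[9] = vwwwwwwuwvvwuvwwvuuw$
  sorted[10] = w$vwwwwwwuwvvwuvwwvuu
  sorted[11] = wuvwwvuuw$vwwwwwwuwvv
  sorted[12] = wuwvvwuvwwvuuw$vwwwww
  sorted[13] = wvuuw$vwwwwwwuwvvwuvw
  sorted[14] = wvvwuvwwvuuw$vwwwwwwu
  sorted[15] = wwuwvvwuvwwvuuw$vwwww
  sorted[16] = wwvuuw$vwwwwwwuwvvwuv
  sorted[17] = wwwuwvvwuvwwvuuw$vwww
  sorted[18] = wwwwuwvvwuvwwvuuw$vww
  sorted[19] = wwwwwuwvvwuvwwvuuw$vw
  sorted[20] = wwwwwwuwvvwuvwwvuuw$v
sorted[14] = wvvwuvwwvuuw$vwwwwwwu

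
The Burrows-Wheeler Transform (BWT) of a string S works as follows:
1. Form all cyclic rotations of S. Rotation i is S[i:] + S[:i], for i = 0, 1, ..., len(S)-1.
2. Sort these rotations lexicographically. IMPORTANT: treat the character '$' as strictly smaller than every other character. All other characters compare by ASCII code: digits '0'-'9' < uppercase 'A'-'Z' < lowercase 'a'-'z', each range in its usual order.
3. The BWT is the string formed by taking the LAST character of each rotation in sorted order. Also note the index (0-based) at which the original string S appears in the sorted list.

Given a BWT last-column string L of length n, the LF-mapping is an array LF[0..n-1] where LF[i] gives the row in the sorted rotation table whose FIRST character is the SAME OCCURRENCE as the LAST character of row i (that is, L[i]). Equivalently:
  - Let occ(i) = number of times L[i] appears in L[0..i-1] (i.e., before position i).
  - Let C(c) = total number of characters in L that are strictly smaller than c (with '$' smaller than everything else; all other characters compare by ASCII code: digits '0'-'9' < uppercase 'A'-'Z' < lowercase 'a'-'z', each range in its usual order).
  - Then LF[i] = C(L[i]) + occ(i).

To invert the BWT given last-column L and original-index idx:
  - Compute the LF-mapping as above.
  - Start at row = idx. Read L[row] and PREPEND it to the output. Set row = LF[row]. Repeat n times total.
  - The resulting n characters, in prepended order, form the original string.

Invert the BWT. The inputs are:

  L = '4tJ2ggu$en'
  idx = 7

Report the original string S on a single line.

Answer: nugget2J4$

Derivation:
LF mapping: 2 8 3 1 5 6 9 0 4 7
Walk LF starting at row 7, prepending L[row]:
  step 1: row=7, L[7]='$', prepend. Next row=LF[7]=0
  step 2: row=0, L[0]='4', prepend. Next row=LF[0]=2
  step 3: row=2, L[2]='J', prepend. Next row=LF[2]=3
  step 4: row=3, L[3]='2', prepend. Next row=LF[3]=1
  step 5: row=1, L[1]='t', prepend. Next row=LF[1]=8
  step 6: row=8, L[8]='e', prepend. Next row=LF[8]=4
  step 7: row=4, L[4]='g', prepend. Next row=LF[4]=5
  step 8: row=5, L[5]='g', prepend. Next row=LF[5]=6
  step 9: row=6, L[6]='u', prepend. Next row=LF[6]=9
  step 10: row=9, L[9]='n', prepend. Next row=LF[9]=7
Reversed output: nugget2J4$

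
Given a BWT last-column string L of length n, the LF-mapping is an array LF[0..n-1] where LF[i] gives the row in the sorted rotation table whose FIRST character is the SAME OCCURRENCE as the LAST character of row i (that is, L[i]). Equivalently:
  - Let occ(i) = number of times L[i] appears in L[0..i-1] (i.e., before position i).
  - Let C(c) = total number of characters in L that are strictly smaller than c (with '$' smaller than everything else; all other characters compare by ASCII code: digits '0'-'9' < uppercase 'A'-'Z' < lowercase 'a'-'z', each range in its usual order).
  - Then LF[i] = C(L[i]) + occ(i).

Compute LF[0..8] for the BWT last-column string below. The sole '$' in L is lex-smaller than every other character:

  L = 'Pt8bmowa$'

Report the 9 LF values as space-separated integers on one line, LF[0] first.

Char counts: '$':1, '8':1, 'P':1, 'a':1, 'b':1, 'm':1, 'o':1, 't':1, 'w':1
C (first-col start): C('$')=0, C('8')=1, C('P')=2, C('a')=3, C('b')=4, C('m')=5, C('o')=6, C('t')=7, C('w')=8
L[0]='P': occ=0, LF[0]=C('P')+0=2+0=2
L[1]='t': occ=0, LF[1]=C('t')+0=7+0=7
L[2]='8': occ=0, LF[2]=C('8')+0=1+0=1
L[3]='b': occ=0, LF[3]=C('b')+0=4+0=4
L[4]='m': occ=0, LF[4]=C('m')+0=5+0=5
L[5]='o': occ=0, LF[5]=C('o')+0=6+0=6
L[6]='w': occ=0, LF[6]=C('w')+0=8+0=8
L[7]='a': occ=0, LF[7]=C('a')+0=3+0=3
L[8]='$': occ=0, LF[8]=C('$')+0=0+0=0

Answer: 2 7 1 4 5 6 8 3 0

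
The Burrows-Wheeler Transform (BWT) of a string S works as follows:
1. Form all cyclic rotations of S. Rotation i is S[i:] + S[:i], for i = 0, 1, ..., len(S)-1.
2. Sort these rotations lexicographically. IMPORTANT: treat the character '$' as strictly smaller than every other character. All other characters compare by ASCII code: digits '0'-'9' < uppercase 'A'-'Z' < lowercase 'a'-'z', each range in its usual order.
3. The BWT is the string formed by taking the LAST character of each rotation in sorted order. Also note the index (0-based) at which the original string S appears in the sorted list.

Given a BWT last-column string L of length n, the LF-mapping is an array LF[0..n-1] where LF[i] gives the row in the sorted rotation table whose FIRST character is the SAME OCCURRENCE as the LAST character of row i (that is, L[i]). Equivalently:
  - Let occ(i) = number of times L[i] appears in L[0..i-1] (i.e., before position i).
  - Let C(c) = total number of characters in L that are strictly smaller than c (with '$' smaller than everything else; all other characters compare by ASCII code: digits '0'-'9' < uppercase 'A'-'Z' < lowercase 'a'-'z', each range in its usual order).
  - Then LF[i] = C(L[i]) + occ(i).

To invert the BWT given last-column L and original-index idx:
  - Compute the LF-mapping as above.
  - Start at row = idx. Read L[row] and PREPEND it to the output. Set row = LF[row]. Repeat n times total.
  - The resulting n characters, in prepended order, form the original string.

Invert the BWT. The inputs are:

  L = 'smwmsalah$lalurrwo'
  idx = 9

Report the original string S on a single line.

Answer: marshmallowwalrus$

Derivation:
LF mapping: 13 8 16 9 14 1 5 2 4 0 6 3 7 15 11 12 17 10
Walk LF starting at row 9, prepending L[row]:
  step 1: row=9, L[9]='$', prepend. Next row=LF[9]=0
  step 2: row=0, L[0]='s', prepend. Next row=LF[0]=13
  step 3: row=13, L[13]='u', prepend. Next row=LF[13]=15
  step 4: row=15, L[15]='r', prepend. Next row=LF[15]=12
  step 5: row=12, L[12]='l', prepend. Next row=LF[12]=7
  step 6: row=7, L[7]='a', prepend. Next row=LF[7]=2
  step 7: row=2, L[2]='w', prepend. Next row=LF[2]=16
  step 8: row=16, L[16]='w', prepend. Next row=LF[16]=17
  step 9: row=17, L[17]='o', prepend. Next row=LF[17]=10
  step 10: row=10, L[10]='l', prepend. Next row=LF[10]=6
  step 11: row=6, L[6]='l', prepend. Next row=LF[6]=5
  step 12: row=5, L[5]='a', prepend. Next row=LF[5]=1
  step 13: row=1, L[1]='m', prepend. Next row=LF[1]=8
  step 14: row=8, L[8]='h', prepend. Next row=LF[8]=4
  step 15: row=4, L[4]='s', prepend. Next row=LF[4]=14
  step 16: row=14, L[14]='r', prepend. Next row=LF[14]=11
  step 17: row=11, L[11]='a', prepend. Next row=LF[11]=3
  step 18: row=3, L[3]='m', prepend. Next row=LF[3]=9
Reversed output: marshmallowwalrus$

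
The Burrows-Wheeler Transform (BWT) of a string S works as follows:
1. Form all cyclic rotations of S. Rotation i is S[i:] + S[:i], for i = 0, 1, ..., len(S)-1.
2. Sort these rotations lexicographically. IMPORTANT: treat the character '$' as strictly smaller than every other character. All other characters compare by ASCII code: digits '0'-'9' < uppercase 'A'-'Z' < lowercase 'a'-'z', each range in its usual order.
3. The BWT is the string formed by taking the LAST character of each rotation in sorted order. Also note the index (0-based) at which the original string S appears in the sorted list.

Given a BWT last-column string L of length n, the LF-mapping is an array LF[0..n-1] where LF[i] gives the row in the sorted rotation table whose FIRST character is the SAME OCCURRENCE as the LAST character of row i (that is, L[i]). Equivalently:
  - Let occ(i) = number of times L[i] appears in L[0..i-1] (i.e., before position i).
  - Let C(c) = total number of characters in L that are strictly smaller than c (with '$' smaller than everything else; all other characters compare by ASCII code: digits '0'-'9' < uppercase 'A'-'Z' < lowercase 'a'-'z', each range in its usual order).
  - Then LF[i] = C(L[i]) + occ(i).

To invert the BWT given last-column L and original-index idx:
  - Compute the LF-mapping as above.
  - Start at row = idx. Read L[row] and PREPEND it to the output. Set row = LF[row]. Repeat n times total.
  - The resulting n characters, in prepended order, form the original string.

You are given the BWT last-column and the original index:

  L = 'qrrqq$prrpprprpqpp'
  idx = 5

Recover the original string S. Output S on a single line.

Answer: prprrpqpqprpprqrq$

Derivation:
LF mapping: 8 12 13 9 10 0 1 14 15 2 3 16 4 17 5 11 6 7
Walk LF starting at row 5, prepending L[row]:
  step 1: row=5, L[5]='$', prepend. Next row=LF[5]=0
  step 2: row=0, L[0]='q', prepend. Next row=LF[0]=8
  step 3: row=8, L[8]='r', prepend. Next row=LF[8]=15
  step 4: row=15, L[15]='q', prepend. Next row=LF[15]=11
  step 5: row=11, L[11]='r', prepend. Next row=LF[11]=16
  step 6: row=16, L[16]='p', prepend. Next row=LF[16]=6
  step 7: row=6, L[6]='p', prepend. Next row=LF[6]=1
  step 8: row=1, L[1]='r', prepend. Next row=LF[1]=12
  step 9: row=12, L[12]='p', prepend. Next row=LF[12]=4
  step 10: row=4, L[4]='q', prepend. Next row=LF[4]=10
  step 11: row=10, L[10]='p', prepend. Next row=LF[10]=3
  step 12: row=3, L[3]='q', prepend. Next row=LF[3]=9
  step 13: row=9, L[9]='p', prepend. Next row=LF[9]=2
  step 14: row=2, L[2]='r', prepend. Next row=LF[2]=13
  step 15: row=13, L[13]='r', prepend. Next row=LF[13]=17
  step 16: row=17, L[17]='p', prepend. Next row=LF[17]=7
  step 17: row=7, L[7]='r', prepend. Next row=LF[7]=14
  step 18: row=14, L[14]='p', prepend. Next row=LF[14]=5
Reversed output: prprrpqpqprpprqrq$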